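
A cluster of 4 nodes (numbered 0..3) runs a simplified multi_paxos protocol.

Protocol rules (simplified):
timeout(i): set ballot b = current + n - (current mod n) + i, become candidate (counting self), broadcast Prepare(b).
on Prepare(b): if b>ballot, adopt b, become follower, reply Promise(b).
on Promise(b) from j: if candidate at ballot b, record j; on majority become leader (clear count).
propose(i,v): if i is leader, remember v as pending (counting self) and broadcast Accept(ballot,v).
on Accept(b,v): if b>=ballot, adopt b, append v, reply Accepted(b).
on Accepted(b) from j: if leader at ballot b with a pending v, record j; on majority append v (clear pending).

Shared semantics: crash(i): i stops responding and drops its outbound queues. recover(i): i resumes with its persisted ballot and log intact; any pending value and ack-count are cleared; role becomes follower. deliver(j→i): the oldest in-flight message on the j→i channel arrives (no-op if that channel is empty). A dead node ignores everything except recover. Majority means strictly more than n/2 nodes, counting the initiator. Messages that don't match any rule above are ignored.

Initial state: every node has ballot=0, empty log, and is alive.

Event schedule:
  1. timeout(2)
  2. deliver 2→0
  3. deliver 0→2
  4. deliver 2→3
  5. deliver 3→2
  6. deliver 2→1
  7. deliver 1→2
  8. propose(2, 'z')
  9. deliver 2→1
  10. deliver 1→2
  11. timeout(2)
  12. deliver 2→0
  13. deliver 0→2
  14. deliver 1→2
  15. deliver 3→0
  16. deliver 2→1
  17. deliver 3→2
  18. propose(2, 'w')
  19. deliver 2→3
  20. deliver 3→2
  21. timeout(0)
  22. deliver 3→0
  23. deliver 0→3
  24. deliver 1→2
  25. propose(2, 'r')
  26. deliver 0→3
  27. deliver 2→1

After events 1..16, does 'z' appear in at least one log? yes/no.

e1 timeout(2): 2[cand,b=6,-]
e2 deliver 2→0: 0[foll,b=6,-]
e3 deliver 0→2: ·
e4 deliver 2→3: 3[foll,b=6,-]
e5 deliver 3→2: 2[lead,b=6,-]
e6 deliver 2→1: 1[foll,b=6,-]
e7 deliver 1→2: ·
e8 propose(2,'z'): ·
e9 deliver 2→1: 1[foll,b=6,z]
e10 deliver 1→2: ·
e11 timeout(2): 2[cand,b=10,-]
e12 deliver 2→0: 0[foll,b=6,z]
e13 deliver 0→2: ·
e14 deliver 1→2: ·
e15 deliver 3→0: ·
e16 deliver 2→1: 1[foll,b=10,z]

yes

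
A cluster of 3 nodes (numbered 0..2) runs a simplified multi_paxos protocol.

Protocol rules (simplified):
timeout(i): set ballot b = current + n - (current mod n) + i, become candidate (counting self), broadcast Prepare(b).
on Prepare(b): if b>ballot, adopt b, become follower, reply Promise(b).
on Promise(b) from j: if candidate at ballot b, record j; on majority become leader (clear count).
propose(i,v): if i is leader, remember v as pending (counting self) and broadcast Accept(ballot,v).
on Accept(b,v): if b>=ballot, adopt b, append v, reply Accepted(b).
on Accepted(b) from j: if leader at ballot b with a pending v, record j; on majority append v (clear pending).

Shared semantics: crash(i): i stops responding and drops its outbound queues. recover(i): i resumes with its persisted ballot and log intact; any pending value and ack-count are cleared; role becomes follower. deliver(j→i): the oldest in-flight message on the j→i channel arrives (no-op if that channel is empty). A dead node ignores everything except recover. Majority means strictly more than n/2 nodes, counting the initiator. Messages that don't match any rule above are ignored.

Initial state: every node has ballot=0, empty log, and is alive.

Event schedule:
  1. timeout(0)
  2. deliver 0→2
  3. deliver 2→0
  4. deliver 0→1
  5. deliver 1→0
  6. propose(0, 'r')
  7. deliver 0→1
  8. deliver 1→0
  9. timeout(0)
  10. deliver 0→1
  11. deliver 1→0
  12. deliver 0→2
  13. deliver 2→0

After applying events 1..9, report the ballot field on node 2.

step 1 timeout(0): 0={cand,b=3,log=-}
step 2 deliver 0→2: 2={foll,b=3,log=-}
step 3 deliver 2→0: 0={lead,b=3,log=-}
step 4 deliver 0→1: 1={foll,b=3,log=-}
step 5 deliver 1→0: —
step 6 propose(0,'r'): —
step 7 deliver 0→1: 1={foll,b=3,log=r}
step 8 deliver 1→0: 0={lead,b=3,log=r}
step 9 timeout(0): 0={cand,b=6,log=r}

3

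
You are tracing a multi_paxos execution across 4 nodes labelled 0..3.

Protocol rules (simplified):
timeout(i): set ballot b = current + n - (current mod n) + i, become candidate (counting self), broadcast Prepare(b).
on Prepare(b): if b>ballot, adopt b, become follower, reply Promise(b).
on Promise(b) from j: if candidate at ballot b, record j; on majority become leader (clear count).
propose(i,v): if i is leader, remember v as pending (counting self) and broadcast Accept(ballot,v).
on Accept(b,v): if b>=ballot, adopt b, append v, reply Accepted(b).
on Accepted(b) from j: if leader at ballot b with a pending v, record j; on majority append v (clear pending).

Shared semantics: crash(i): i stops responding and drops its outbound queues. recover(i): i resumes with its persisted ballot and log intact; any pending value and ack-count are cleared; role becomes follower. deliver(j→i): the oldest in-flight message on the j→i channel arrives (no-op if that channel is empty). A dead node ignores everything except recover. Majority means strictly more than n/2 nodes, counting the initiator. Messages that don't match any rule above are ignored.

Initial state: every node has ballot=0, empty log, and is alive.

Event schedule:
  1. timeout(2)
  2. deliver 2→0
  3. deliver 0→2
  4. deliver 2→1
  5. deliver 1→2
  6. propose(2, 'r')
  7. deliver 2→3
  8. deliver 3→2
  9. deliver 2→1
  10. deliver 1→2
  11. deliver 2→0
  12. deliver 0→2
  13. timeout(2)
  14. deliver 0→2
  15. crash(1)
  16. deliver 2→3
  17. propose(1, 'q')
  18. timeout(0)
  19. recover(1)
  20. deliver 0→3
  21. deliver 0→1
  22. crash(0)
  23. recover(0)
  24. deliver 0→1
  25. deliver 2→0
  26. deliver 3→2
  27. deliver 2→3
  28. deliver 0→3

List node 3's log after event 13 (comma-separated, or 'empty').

empty

step 1 timeout(2): 2={cand,b=6,log=-}
step 2 deliver 2→0: 0={foll,b=6,log=-}
step 3 deliver 0→2: —
step 4 deliver 2→1: 1={foll,b=6,log=-}
step 5 deliver 1→2: 2={lead,b=6,log=-}
step 6 propose(2,'r'): —
step 7 deliver 2→3: 3={foll,b=6,log=-}
step 8 deliver 3→2: —
step 9 deliver 2→1: 1={foll,b=6,log=r}
step 10 deliver 1→2: —
step 11 deliver 2→0: 0={foll,b=6,log=r}
step 12 deliver 0→2: 2={lead,b=6,log=r}
step 13 timeout(2): 2={cand,b=10,log=r}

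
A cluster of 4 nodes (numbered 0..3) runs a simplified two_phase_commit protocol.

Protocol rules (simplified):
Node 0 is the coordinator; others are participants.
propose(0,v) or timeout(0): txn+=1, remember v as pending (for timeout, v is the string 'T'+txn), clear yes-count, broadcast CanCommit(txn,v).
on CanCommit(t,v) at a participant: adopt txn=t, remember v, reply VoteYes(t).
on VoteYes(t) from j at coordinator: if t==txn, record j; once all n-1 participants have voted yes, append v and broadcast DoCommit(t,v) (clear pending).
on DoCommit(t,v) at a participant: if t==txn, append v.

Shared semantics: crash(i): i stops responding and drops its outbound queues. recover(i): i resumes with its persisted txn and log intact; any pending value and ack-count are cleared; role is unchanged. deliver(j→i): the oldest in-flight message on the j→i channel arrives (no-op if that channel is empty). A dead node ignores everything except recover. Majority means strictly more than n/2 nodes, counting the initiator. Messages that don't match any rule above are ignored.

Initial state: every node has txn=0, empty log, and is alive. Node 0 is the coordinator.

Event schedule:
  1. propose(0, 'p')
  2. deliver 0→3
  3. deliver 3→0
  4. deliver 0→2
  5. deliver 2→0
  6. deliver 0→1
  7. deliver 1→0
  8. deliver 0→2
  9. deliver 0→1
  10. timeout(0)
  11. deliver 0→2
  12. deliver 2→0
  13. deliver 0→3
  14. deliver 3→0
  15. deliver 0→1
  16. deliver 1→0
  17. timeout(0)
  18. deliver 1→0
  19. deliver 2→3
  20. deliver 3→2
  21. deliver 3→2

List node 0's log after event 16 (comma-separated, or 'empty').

p

step 1 propose(0,'p'): 0={coor,t=1,log=-}
step 2 deliver 0→3: 3={part,t=1,log=-}
step 3 deliver 3→0: —
step 4 deliver 0→2: 2={part,t=1,log=-}
step 5 deliver 2→0: —
step 6 deliver 0→1: 1={part,t=1,log=-}
step 7 deliver 1→0: 0={coor,t=1,log=p}
step 8 deliver 0→2: 2={part,t=1,log=p}
step 9 deliver 0→1: 1={part,t=1,log=p}
step 10 timeout(0): 0={coor,t=2,log=p}
step 11 deliver 0→2: 2={part,t=2,log=p}
step 12 deliver 2→0: —
step 13 deliver 0→3: 3={part,t=1,log=p}
step 14 deliver 3→0: —
step 15 deliver 0→1: 1={part,t=2,log=p}
step 16 deliver 1→0: —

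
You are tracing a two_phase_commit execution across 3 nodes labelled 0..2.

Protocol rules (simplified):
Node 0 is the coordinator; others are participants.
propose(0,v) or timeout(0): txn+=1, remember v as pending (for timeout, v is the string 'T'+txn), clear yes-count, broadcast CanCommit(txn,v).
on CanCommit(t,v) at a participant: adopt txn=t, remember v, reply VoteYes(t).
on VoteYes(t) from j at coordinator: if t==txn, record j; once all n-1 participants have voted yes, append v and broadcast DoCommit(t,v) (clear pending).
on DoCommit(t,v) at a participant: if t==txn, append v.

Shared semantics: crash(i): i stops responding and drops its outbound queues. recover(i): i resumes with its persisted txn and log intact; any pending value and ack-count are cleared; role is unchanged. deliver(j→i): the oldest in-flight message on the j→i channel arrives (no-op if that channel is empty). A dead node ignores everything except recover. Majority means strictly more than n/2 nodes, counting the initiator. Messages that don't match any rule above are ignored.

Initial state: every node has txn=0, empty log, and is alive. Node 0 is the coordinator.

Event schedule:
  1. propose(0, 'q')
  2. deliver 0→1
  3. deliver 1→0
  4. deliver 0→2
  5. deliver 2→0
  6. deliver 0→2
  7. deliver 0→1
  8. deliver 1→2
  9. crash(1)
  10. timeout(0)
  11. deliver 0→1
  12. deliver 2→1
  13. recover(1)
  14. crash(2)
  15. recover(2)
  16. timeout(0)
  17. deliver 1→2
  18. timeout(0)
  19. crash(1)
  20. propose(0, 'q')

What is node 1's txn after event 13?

1. propose(0,'q'):  <0:coor t1 ->
2. deliver 0→1:  <1:part t1 ->
3. deliver 1→0:  nop
4. deliver 0→2:  <2:part t1 ->
5. deliver 2→0:  <0:coor t1 q>
6. deliver 0→2:  <2:part t1 q>
7. deliver 0→1:  <1:part t1 q>
8. deliver 1→2:  nop
9. crash(1):  <1:✗part t1 q>
10. timeout(0):  <0:coor t2 q>
11. deliver 0→1:  nop
12. deliver 2→1:  nop
13. recover(1):  <1:part t1 q>

1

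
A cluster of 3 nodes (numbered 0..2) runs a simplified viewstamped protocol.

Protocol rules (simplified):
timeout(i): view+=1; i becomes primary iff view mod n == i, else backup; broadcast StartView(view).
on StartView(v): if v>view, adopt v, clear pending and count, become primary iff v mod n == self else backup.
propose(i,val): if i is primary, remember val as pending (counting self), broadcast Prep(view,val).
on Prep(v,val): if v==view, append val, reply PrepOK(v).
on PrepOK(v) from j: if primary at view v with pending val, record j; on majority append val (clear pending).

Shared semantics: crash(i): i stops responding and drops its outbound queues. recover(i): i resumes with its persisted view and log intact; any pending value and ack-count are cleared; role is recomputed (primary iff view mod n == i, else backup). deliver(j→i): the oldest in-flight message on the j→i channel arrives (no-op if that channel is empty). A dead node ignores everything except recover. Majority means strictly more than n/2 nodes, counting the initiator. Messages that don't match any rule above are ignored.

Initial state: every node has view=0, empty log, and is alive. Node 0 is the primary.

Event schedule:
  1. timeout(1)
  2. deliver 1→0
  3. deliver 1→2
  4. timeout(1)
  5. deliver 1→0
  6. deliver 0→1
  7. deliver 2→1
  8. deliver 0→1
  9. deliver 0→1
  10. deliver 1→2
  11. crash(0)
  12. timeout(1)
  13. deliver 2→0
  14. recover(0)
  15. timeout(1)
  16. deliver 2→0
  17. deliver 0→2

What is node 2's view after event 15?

2

1. timeout(1):  <1:prim v1 ->
2. deliver 1→0:  <0:back v1 ->
3. deliver 1→2:  <2:back v1 ->
4. timeout(1):  <1:back v2 ->
5. deliver 1→0:  <0:back v2 ->
6. deliver 0→1:  nop
7. deliver 2→1:  nop
8. deliver 0→1:  nop
9. deliver 0→1:  nop
10. deliver 1→2:  <2:prim v2 ->
11. crash(0):  <0:✗back v2 ->
12. timeout(1):  <1:back v3 ->
13. deliver 2→0:  nop
14. recover(0):  <0:back v2 ->
15. timeout(1):  <1:prim v4 ->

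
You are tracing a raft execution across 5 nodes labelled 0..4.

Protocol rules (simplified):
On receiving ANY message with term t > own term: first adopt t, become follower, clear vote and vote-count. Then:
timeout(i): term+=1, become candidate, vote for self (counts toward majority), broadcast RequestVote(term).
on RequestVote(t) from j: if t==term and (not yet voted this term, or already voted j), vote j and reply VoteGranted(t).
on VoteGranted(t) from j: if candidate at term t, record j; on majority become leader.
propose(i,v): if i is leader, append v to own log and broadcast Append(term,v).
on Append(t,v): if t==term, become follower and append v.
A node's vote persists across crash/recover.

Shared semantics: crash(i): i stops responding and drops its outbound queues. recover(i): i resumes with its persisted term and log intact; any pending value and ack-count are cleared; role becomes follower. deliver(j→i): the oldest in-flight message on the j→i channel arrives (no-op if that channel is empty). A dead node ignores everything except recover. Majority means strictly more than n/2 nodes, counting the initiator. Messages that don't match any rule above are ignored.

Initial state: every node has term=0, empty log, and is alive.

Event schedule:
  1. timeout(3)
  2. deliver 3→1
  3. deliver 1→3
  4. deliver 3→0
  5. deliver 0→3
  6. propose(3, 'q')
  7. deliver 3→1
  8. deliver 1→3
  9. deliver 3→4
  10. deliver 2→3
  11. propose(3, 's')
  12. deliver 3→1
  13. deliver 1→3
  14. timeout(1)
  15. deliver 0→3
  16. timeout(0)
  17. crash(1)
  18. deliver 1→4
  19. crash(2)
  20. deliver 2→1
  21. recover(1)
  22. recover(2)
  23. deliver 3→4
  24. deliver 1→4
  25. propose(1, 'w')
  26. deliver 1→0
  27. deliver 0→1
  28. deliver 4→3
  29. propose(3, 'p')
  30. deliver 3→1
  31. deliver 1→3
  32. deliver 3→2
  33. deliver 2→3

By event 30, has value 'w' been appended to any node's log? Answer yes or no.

no

1. timeout(3):  <3:cand t1 ->
2. deliver 3→1:  <1:foll t1 ->
3. deliver 1→3:  nop
4. deliver 3→0:  <0:foll t1 ->
5. deliver 0→3:  <3:lead t1 ->
6. propose(3,'q'):  <3:lead t1 q>
7. deliver 3→1:  <1:foll t1 q>
8. deliver 1→3:  nop
9. deliver 3→4:  <4:foll t1 ->
10. deliver 2→3:  nop
11. propose(3,'s'):  <3:lead t1 q,s>
12. deliver 3→1:  <1:foll t1 q,s>
13. deliver 1→3:  nop
14. timeout(1):  <1:cand t2 q,s>
15. deliver 0→3:  nop
16. timeout(0):  <0:cand t2 ->
17. crash(1):  <1:✗cand t2 q,s>
18. deliver 1→4:  nop
19. crash(2):  <2:✗foll t0 ->
20. deliver 2→1:  nop
21. recover(1):  <1:foll t2 q,s>
22. recover(2):  <2:foll t0 ->
23. deliver 3→4:  <4:foll t1 q>
24. deliver 1→4:  nop
25. propose(1,'w'):  nop
26. deliver 1→0:  nop
27. deliver 0→1:  nop
28. deliver 4→3:  nop
29. propose(3,'p'):  <3:lead t1 q,s,p>
30. deliver 3→1:  nop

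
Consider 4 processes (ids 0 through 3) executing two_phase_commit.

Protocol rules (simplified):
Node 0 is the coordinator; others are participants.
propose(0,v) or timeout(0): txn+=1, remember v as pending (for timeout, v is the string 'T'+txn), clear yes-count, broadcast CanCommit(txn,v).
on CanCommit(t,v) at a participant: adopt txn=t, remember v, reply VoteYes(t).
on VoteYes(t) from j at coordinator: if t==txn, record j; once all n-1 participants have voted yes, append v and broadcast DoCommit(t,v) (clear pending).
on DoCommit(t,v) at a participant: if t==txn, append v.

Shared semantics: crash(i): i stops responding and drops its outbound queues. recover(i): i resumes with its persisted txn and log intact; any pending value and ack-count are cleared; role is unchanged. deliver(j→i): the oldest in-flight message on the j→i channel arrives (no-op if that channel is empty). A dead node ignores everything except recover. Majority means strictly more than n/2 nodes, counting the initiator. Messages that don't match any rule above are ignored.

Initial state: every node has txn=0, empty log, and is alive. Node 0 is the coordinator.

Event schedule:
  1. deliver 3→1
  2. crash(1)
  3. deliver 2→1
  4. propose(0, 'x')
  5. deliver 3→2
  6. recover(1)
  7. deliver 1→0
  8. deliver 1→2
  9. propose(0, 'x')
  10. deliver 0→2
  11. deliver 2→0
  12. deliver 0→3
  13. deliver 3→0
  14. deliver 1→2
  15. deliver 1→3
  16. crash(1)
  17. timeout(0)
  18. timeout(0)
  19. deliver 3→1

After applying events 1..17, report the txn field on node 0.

step 1 deliver 3→1: —
step 2 crash(1): 1={✗part,t=0,log=-}
step 3 deliver 2→1: —
step 4 propose(0,'x'): 0={coor,t=1,log=-}
step 5 deliver 3→2: —
step 6 recover(1): 1={part,t=0,log=-}
step 7 deliver 1→0: —
step 8 deliver 1→2: —
step 9 propose(0,'x'): 0={coor,t=2,log=-}
step 10 deliver 0→2: 2={part,t=1,log=-}
step 11 deliver 2→0: —
step 12 deliver 0→3: 3={part,t=1,log=-}
step 13 deliver 3→0: —
step 14 deliver 1→2: —
step 15 deliver 1→3: —
step 16 crash(1): 1={✗part,t=0,log=-}
step 17 timeout(0): 0={coor,t=3,log=-}

3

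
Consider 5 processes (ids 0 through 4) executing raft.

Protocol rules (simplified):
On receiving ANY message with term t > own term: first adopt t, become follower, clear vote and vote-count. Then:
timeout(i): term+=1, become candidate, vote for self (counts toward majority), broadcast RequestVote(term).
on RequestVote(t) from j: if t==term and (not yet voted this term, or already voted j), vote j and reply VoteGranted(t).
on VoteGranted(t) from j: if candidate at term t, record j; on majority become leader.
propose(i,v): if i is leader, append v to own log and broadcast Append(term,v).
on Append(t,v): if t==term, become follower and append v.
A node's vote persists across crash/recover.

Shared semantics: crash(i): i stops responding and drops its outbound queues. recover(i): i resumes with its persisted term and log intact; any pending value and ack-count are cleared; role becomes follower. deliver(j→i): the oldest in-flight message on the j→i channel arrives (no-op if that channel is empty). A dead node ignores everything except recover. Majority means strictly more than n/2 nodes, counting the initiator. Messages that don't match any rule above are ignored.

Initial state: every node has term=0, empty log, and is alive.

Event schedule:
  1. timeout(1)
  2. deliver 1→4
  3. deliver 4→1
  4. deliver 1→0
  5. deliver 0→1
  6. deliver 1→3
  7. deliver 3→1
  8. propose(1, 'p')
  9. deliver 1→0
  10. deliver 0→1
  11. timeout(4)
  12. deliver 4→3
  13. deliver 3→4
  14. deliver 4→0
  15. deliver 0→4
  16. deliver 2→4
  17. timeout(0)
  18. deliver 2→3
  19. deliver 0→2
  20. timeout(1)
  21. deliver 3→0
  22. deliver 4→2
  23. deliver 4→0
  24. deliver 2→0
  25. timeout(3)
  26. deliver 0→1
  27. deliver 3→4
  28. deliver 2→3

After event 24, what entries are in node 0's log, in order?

[1] timeout(1) → N1(cand t1 [-])
[2] deliver 1→4 → N4(foll t1 [-])
[3] deliver 4→1 → ∅
[4] deliver 1→0 → N0(foll t1 [-])
[5] deliver 0→1 → N1(lead t1 [-])
[6] deliver 1→3 → N3(foll t1 [-])
[7] deliver 3→1 → ∅
[8] propose(1,'p') → N1(lead t1 [p])
[9] deliver 1→0 → N0(foll t1 [p])
[10] deliver 0→1 → ∅
[11] timeout(4) → N4(cand t2 [-])
[12] deliver 4→3 → N3(foll t2 [-])
[13] deliver 3→4 → ∅
[14] deliver 4→0 → N0(foll t2 [p])
[15] deliver 0→4 → N4(lead t2 [-])
[16] deliver 2→4 → ∅
[17] timeout(0) → N0(cand t3 [p])
[18] deliver 2→3 → ∅
[19] deliver 0→2 → N2(foll t3 [-])
[20] timeout(1) → N1(cand t2 [p])
[21] deliver 3→0 → ∅
[22] deliver 4→2 → ∅
[23] deliver 4→0 → ∅
[24] deliver 2→0 → ∅

p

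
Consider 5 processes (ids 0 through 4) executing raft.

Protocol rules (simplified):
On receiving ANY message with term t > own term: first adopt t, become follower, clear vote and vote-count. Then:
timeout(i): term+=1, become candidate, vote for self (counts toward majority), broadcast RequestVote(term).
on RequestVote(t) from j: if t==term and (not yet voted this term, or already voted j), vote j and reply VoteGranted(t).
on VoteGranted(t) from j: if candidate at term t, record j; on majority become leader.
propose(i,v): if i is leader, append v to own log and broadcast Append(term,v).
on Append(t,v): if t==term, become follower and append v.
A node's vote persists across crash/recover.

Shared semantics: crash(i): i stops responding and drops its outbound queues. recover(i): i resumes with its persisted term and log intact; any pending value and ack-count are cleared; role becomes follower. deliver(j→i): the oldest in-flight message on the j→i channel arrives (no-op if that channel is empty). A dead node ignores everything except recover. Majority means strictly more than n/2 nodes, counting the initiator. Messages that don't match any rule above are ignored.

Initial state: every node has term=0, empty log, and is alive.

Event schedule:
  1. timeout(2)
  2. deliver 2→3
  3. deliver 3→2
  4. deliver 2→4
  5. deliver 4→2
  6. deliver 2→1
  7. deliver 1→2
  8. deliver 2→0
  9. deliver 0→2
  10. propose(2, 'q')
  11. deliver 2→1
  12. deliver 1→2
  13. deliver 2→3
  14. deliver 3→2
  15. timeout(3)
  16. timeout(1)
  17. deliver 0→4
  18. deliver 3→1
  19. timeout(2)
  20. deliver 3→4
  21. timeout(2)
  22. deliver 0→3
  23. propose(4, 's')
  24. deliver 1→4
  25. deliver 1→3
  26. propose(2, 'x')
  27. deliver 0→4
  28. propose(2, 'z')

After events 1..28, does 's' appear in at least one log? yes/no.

step 1 timeout(2): 2={cand,t=1,log=-}
step 2 deliver 2→3: 3={foll,t=1,log=-}
step 3 deliver 3→2: —
step 4 deliver 2→4: 4={foll,t=1,log=-}
step 5 deliver 4→2: 2={lead,t=1,log=-}
step 6 deliver 2→1: 1={foll,t=1,log=-}
step 7 deliver 1→2: —
step 8 deliver 2→0: 0={foll,t=1,log=-}
step 9 deliver 0→2: —
step 10 propose(2,'q'): 2={lead,t=1,log=q}
step 11 deliver 2→1: 1={foll,t=1,log=q}
step 12 deliver 1→2: —
step 13 deliver 2→3: 3={foll,t=1,log=q}
step 14 deliver 3→2: —
step 15 timeout(3): 3={cand,t=2,log=q}
step 16 timeout(1): 1={cand,t=2,log=q}
step 17 deliver 0→4: —
step 18 deliver 3→1: —
step 19 timeout(2): 2={cand,t=2,log=q}
step 20 deliver 3→4: 4={foll,t=2,log=-}
step 21 timeout(2): 2={cand,t=3,log=q}
step 22 deliver 0→3: —
step 23 propose(4,'s'): —
step 24 deliver 1→4: —
step 25 deliver 1→3: —
step 26 propose(2,'x'): —
step 27 deliver 0→4: —
step 28 propose(2,'z'): —

no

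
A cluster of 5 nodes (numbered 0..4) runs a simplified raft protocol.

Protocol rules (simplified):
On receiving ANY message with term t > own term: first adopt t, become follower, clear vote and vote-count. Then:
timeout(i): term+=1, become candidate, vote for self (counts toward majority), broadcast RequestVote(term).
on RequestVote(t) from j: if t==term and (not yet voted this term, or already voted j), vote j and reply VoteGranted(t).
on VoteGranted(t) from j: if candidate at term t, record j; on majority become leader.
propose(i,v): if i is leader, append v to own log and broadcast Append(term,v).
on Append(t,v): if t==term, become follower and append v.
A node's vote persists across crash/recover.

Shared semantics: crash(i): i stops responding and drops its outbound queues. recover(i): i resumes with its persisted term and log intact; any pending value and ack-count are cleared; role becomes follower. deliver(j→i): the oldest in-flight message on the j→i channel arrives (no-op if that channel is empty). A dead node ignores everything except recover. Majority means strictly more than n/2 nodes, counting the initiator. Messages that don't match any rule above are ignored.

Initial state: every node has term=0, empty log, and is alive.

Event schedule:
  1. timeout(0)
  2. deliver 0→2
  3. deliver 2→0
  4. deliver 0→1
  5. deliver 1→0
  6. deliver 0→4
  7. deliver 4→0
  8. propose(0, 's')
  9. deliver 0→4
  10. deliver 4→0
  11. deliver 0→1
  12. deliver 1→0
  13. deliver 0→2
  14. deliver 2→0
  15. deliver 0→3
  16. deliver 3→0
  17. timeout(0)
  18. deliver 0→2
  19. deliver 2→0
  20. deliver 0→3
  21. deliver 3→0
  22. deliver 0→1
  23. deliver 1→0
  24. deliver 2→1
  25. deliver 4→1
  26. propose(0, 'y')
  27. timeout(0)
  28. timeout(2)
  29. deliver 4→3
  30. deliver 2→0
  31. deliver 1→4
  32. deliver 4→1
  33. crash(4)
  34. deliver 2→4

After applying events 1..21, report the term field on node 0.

e1 timeout(0): 0[cand,t=1,-]
e2 deliver 0→2: 2[foll,t=1,-]
e3 deliver 2→0: ·
e4 deliver 0→1: 1[foll,t=1,-]
e5 deliver 1→0: 0[lead,t=1,-]
e6 deliver 0→4: 4[foll,t=1,-]
e7 deliver 4→0: ·
e8 propose(0,'s'): 0[lead,t=1,s]
e9 deliver 0→4: 4[foll,t=1,s]
e10 deliver 4→0: ·
e11 deliver 0→1: 1[foll,t=1,s]
e12 deliver 1→0: ·
e13 deliver 0→2: 2[foll,t=1,s]
e14 deliver 2→0: ·
e15 deliver 0→3: 3[foll,t=1,-]
e16 deliver 3→0: ·
e17 timeout(0): 0[cand,t=2,s]
e18 deliver 0→2: 2[foll,t=2,s]
e19 deliver 2→0: ·
e20 deliver 0→3: 3[foll,t=1,s]
e21 deliver 3→0: ·

2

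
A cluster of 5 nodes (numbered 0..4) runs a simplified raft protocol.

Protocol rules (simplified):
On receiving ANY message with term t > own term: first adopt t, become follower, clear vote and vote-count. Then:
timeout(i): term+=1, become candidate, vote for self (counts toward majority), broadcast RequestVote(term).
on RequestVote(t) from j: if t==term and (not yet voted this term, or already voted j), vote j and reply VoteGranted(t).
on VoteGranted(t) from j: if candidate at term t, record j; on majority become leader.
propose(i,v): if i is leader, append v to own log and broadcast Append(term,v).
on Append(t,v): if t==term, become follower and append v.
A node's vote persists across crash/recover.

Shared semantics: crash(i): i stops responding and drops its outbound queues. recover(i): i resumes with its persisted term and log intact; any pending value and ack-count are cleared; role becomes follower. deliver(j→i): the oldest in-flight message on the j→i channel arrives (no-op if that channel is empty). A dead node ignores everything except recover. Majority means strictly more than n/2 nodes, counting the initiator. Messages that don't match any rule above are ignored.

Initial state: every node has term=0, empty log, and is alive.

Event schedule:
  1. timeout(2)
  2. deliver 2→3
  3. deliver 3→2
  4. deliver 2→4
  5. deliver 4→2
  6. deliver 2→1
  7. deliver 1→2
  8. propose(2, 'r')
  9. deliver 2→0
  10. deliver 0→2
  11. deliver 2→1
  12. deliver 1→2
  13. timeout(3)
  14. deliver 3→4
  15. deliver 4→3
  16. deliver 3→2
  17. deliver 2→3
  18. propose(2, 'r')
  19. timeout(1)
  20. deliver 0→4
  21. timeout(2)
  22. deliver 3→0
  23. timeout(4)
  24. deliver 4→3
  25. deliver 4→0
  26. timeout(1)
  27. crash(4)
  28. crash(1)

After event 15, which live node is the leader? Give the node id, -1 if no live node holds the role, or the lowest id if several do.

2

after 1 — timeout(2): n2:cand/t1/[-]
after 2 — deliver 2→3: n3:foll/t1/[-]
after 3 — deliver 3→2: ·
after 4 — deliver 2→4: n4:foll/t1/[-]
after 5 — deliver 4→2: n2:lead/t1/[-]
after 6 — deliver 2→1: n1:foll/t1/[-]
after 7 — deliver 1→2: ·
after 8 — propose(2,'r'): n2:lead/t1/[r]
after 9 — deliver 2→0: n0:foll/t1/[-]
after 10 — deliver 0→2: ·
after 11 — deliver 2→1: n1:foll/t1/[r]
after 12 — deliver 1→2: ·
after 13 — timeout(3): n3:cand/t2/[-]
after 14 — deliver 3→4: n4:foll/t2/[-]
after 15 — deliver 4→3: ·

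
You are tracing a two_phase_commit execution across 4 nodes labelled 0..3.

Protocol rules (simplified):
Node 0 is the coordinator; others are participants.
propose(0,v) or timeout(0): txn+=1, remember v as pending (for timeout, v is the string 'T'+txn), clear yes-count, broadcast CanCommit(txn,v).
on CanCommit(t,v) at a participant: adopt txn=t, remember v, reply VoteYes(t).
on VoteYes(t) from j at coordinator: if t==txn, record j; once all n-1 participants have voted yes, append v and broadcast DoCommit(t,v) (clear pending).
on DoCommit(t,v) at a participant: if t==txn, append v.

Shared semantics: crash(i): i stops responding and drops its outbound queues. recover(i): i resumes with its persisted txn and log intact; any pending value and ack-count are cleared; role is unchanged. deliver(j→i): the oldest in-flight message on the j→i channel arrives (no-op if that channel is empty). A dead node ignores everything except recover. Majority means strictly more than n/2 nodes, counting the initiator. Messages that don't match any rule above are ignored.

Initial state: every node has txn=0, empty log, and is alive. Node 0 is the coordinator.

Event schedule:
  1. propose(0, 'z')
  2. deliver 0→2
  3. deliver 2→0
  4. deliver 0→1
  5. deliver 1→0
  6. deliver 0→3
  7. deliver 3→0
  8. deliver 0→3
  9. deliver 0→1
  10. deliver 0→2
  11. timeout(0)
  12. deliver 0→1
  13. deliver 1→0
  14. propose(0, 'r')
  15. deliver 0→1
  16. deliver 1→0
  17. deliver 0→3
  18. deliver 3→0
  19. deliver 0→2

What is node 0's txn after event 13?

[1] propose(0,'z') → N0(coor t1 [-])
[2] deliver 0→2 → N2(part t1 [-])
[3] deliver 2→0 → ∅
[4] deliver 0→1 → N1(part t1 [-])
[5] deliver 1→0 → ∅
[6] deliver 0→3 → N3(part t1 [-])
[7] deliver 3→0 → N0(coor t1 [z])
[8] deliver 0→3 → N3(part t1 [z])
[9] deliver 0→1 → N1(part t1 [z])
[10] deliver 0→2 → N2(part t1 [z])
[11] timeout(0) → N0(coor t2 [z])
[12] deliver 0→1 → N1(part t2 [z])
[13] deliver 1→0 → ∅

2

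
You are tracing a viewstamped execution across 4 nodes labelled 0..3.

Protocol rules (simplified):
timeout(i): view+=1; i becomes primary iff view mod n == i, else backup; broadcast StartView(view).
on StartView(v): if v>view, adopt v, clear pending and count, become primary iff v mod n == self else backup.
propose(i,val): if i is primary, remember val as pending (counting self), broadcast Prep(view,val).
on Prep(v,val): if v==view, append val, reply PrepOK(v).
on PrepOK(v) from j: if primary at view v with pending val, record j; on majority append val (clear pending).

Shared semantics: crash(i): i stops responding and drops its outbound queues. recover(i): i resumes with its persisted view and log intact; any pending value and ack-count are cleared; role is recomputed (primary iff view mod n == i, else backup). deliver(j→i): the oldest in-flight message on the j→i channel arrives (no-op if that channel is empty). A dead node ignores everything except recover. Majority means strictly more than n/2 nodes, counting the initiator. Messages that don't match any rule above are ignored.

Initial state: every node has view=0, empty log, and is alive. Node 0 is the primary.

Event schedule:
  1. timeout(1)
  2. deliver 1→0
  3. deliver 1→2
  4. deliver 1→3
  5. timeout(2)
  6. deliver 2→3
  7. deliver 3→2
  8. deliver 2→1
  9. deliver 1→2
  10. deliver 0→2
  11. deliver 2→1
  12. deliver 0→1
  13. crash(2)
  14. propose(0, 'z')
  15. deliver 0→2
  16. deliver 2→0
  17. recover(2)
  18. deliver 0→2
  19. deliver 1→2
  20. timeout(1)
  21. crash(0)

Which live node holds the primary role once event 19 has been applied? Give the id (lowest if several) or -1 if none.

2

after 1 — timeout(1): n1:prim/v1/[-]
after 2 — deliver 1→0: n0:back/v1/[-]
after 3 — deliver 1→2: n2:back/v1/[-]
after 4 — deliver 1→3: n3:back/v1/[-]
after 5 — timeout(2): n2:prim/v2/[-]
after 6 — deliver 2→3: n3:back/v2/[-]
after 7 — deliver 3→2: ·
after 8 — deliver 2→1: n1:back/v2/[-]
after 9 — deliver 1→2: ·
after 10 — deliver 0→2: ·
after 11 — deliver 2→1: ·
after 12 — deliver 0→1: ·
after 13 — crash(2): n2:✗prim/v2/[-]
after 14 — propose(0,'z'): ·
after 15 — deliver 0→2: ·
after 16 — deliver 2→0: ·
after 17 — recover(2): n2:prim/v2/[-]
after 18 — deliver 0→2: ·
after 19 — deliver 1→2: ·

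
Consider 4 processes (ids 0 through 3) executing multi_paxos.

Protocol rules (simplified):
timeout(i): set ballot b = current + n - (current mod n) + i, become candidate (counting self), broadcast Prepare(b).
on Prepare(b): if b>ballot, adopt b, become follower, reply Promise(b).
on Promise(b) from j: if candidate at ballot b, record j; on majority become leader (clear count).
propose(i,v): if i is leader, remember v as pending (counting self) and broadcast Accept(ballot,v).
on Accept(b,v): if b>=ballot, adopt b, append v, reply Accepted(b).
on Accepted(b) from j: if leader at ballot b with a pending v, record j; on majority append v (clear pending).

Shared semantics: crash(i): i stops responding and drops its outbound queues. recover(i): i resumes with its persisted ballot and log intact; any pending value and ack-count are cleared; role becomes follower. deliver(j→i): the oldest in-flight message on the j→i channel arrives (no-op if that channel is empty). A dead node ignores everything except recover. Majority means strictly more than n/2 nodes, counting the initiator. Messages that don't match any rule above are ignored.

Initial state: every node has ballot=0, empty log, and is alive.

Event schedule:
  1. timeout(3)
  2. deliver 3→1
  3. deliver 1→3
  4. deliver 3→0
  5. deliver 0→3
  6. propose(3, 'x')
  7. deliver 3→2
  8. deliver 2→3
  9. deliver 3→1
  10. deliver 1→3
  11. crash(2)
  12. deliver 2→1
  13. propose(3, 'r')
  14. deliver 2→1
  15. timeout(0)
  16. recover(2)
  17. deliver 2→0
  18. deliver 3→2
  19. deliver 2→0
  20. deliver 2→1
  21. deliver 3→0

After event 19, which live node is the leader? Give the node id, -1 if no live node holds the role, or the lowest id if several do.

after 1 — timeout(3): n3:cand/b7/[-]
after 2 — deliver 3→1: n1:foll/b7/[-]
after 3 — deliver 1→3: ·
after 4 — deliver 3→0: n0:foll/b7/[-]
after 5 — deliver 0→3: n3:lead/b7/[-]
after 6 — propose(3,'x'): ·
after 7 — deliver 3→2: n2:foll/b7/[-]
after 8 — deliver 2→3: ·
after 9 — deliver 3→1: n1:foll/b7/[x]
after 10 — deliver 1→3: ·
after 11 — crash(2): n2:✗foll/b7/[-]
after 12 — deliver 2→1: ·
after 13 — propose(3,'r'): ·
after 14 — deliver 2→1: ·
after 15 — timeout(0): n0:cand/b8/[-]
after 16 — recover(2): n2:foll/b7/[-]
after 17 — deliver 2→0: ·
after 18 — deliver 3→2: n2:foll/b7/[x]
after 19 — deliver 2→0: ·

3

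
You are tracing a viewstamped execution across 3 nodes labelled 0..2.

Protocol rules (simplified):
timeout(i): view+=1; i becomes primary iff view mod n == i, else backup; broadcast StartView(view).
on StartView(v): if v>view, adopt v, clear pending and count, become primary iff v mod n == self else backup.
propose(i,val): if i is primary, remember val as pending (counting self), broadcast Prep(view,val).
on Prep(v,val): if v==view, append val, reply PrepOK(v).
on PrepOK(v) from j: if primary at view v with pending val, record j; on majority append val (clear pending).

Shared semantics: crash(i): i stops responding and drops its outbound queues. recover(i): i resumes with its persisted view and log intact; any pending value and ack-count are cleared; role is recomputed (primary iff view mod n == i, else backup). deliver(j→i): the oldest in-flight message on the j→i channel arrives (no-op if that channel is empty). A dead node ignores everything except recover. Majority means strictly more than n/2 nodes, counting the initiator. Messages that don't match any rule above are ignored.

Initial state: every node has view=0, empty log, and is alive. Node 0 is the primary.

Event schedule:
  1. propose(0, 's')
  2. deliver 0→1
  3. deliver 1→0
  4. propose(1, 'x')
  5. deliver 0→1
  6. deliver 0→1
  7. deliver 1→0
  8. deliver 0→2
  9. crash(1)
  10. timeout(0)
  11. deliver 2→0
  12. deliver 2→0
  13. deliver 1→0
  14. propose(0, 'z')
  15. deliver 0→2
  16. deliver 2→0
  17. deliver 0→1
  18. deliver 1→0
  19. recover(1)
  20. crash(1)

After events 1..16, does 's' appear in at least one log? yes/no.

yes

step 1 propose(0,'s'): —
step 2 deliver 0→1: 1={back,v=0,log=s}
step 3 deliver 1→0: 0={prim,v=0,log=s}
step 4 propose(1,'x'): —
step 5 deliver 0→1: —
step 6 deliver 0→1: —
step 7 deliver 1→0: —
step 8 deliver 0→2: 2={back,v=0,log=s}
step 9 crash(1): 1={✗back,v=0,log=s}
step 10 timeout(0): 0={back,v=1,log=s}
step 11 deliver 2→0: —
step 12 deliver 2→0: —
step 13 deliver 1→0: —
step 14 propose(0,'z'): —
step 15 deliver 0→2: 2={back,v=1,log=s}
step 16 deliver 2→0: —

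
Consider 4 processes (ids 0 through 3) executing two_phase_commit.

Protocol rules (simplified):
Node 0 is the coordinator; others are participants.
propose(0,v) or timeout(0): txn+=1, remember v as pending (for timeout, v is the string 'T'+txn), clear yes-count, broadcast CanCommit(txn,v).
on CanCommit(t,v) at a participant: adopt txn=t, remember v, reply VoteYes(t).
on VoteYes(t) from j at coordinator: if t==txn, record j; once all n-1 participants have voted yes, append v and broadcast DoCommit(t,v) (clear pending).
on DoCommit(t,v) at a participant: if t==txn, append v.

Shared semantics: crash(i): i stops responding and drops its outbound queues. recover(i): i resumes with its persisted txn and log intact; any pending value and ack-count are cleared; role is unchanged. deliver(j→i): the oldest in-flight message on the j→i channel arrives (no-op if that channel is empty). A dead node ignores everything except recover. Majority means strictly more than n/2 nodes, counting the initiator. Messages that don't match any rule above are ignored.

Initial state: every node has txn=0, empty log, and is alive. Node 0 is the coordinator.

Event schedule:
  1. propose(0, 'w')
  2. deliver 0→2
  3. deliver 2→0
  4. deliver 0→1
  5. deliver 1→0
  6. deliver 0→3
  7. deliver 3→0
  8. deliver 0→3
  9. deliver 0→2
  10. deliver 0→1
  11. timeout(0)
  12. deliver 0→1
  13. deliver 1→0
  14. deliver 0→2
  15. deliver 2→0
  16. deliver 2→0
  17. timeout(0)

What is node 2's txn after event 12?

after 1 — propose(0,'w'): n0:coor/t1/[-]
after 2 — deliver 0→2: n2:part/t1/[-]
after 3 — deliver 2→0: ·
after 4 — deliver 0→1: n1:part/t1/[-]
after 5 — deliver 1→0: ·
after 6 — deliver 0→3: n3:part/t1/[-]
after 7 — deliver 3→0: n0:coor/t1/[w]
after 8 — deliver 0→3: n3:part/t1/[w]
after 9 — deliver 0→2: n2:part/t1/[w]
after 10 — deliver 0→1: n1:part/t1/[w]
after 11 — timeout(0): n0:coor/t2/[w]
after 12 — deliver 0→1: n1:part/t2/[w]

1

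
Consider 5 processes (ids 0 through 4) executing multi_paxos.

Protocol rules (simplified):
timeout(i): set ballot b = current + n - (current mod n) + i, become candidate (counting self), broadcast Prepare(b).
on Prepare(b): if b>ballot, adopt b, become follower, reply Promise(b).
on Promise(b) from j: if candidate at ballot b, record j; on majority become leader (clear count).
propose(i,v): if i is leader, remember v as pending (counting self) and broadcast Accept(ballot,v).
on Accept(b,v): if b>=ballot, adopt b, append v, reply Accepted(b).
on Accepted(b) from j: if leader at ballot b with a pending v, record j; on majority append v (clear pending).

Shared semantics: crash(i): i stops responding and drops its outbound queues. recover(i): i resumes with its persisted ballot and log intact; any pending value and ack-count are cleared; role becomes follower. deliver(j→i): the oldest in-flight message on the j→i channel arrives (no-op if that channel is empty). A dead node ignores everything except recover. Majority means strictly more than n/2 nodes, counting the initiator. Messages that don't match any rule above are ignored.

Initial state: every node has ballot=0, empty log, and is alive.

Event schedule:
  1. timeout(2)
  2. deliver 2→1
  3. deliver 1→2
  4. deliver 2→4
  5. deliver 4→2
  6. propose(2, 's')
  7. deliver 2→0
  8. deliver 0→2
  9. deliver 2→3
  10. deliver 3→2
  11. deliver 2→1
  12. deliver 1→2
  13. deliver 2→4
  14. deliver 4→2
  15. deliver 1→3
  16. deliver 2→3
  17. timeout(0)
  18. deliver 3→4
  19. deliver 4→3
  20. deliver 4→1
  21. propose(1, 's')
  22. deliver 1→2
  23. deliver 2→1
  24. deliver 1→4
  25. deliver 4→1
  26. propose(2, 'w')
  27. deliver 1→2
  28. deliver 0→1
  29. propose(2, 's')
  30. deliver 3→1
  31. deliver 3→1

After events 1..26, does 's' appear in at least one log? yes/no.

yes

[1] timeout(2) → N2(cand b7 [-])
[2] deliver 2→1 → N1(foll b7 [-])
[3] deliver 1→2 → ∅
[4] deliver 2→4 → N4(foll b7 [-])
[5] deliver 4→2 → N2(lead b7 [-])
[6] propose(2,'s') → ∅
[7] deliver 2→0 → N0(foll b7 [-])
[8] deliver 0→2 → ∅
[9] deliver 2→3 → N3(foll b7 [-])
[10] deliver 3→2 → ∅
[11] deliver 2→1 → N1(foll b7 [s])
[12] deliver 1→2 → ∅
[13] deliver 2→4 → N4(foll b7 [s])
[14] deliver 4→2 → N2(lead b7 [s])
[15] deliver 1→3 → ∅
[16] deliver 2→3 → N3(foll b7 [s])
[17] timeout(0) → N0(cand b10 [-])
[18] deliver 3→4 → ∅
[19] deliver 4→3 → ∅
[20] deliver 4→1 → ∅
[21] propose(1,'s') → ∅
[22] deliver 1→2 → ∅
[23] deliver 2→1 → ∅
[24] deliver 1→4 → ∅
[25] deliver 4→1 → ∅
[26] propose(2,'w') → ∅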